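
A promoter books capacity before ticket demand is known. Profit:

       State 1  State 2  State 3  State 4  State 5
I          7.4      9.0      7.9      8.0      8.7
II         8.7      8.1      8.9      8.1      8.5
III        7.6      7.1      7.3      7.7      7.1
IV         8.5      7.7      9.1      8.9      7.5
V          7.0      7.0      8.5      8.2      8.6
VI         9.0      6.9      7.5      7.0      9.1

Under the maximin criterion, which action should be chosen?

Row minima: I=7.4, II=8.1, III=7.1, IV=7.5, V=7.0, VI=6.9
Best worst-case = 8.1 → II.

II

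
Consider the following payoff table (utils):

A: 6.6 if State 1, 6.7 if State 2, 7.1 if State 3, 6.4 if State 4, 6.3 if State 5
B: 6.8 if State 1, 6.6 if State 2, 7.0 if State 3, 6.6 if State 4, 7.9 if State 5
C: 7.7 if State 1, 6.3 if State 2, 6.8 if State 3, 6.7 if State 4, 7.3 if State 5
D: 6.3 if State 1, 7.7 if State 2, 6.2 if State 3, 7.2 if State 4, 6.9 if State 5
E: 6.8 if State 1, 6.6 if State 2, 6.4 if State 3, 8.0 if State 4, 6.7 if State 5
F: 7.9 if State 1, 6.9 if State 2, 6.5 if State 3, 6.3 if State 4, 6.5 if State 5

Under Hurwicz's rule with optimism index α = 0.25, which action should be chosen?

A: 0.25·7.1 + 0.75·6.3 = 6.5
B: 0.25·7.9 + 0.75·6.6 = 6.925
C: 0.25·7.7 + 0.75·6.3 = 6.65
D: 0.25·7.7 + 0.75·6.2 = 6.575
E: 0.25·8.0 + 0.75·6.4 = 6.8
F: 0.25·7.9 + 0.75·6.3 = 6.7
Highest Hurwicz score = 6.925 → B.

B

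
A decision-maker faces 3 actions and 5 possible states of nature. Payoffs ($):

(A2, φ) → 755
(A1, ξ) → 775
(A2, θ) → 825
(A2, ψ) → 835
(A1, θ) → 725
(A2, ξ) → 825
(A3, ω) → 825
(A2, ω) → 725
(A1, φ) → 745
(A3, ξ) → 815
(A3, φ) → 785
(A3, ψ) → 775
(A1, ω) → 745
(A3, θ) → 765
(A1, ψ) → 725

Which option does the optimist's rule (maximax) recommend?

Row maxima: A1=775, A2=835, A3=825
Best best-case = 835 → A2.

A2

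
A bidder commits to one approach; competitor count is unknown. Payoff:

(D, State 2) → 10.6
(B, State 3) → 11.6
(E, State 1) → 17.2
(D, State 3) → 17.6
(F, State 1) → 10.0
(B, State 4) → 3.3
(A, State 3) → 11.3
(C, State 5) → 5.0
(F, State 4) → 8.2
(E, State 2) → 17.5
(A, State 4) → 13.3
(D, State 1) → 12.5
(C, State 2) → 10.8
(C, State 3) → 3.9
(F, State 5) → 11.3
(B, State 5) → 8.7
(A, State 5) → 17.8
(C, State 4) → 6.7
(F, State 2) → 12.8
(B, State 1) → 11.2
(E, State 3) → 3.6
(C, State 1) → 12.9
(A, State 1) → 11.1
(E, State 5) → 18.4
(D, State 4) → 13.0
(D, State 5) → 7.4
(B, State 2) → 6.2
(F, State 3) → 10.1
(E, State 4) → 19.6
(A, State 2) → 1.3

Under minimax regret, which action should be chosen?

D

Column bests: State 1=17.2, State 2=17.5, State 3=17.6, State 4=19.6, State 5=18.4.
A regrets: 6.1, 16.2, 6.3, 6.3, 0.6 → max 16.2
B regrets: 6.0, 11.3, 6.0, 16.3, 9.7 → max 16.3
C regrets: 4.3, 6.7, 13.7, 12.9, 13.4 → max 13.7
D regrets: 4.7, 6.9, 0.0, 6.6, 11.0 → max 11.0
E regrets: 0.0, 0.0, 14.0, 0.0, 0.0 → max 14.0
F regrets: 7.2, 4.7, 7.5, 11.4, 7.1 → max 11.4
Smallest max regret = 11.0 → D.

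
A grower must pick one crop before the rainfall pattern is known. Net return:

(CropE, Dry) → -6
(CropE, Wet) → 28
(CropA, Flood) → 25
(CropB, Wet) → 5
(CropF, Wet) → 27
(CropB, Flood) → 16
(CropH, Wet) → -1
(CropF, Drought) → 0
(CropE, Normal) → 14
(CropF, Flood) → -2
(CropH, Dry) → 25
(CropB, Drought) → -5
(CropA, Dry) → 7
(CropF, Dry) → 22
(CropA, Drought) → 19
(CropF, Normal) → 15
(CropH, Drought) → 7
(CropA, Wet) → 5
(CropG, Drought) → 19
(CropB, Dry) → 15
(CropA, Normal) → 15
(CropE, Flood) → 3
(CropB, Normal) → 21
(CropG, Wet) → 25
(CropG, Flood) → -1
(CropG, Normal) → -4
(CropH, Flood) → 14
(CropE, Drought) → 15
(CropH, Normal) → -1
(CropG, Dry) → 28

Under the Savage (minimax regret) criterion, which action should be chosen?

Column bests: Drought=19, Dry=28, Normal=21, Wet=28, Flood=25.
CropE regrets: 4, 34, 7, 0, 22 → max 34
CropB regrets: 24, 13, 0, 23, 9 → max 24
CropF regrets: 19, 6, 6, 1, 27 → max 27
CropH regrets: 12, 3, 22, 29, 11 → max 29
CropG regrets: 0, 0, 25, 3, 26 → max 26
CropA regrets: 0, 21, 6, 23, 0 → max 23
Smallest max regret = 23 → CropA.

CropA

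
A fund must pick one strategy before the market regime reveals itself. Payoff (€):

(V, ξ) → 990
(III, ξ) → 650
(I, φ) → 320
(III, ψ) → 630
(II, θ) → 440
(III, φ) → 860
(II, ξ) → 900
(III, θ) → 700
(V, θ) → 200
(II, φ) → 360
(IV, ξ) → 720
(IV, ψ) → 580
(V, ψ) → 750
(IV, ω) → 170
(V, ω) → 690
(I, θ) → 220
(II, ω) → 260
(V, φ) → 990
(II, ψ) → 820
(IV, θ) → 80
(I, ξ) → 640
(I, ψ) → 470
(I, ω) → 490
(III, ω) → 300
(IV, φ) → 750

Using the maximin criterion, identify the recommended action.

III

Row minima: I=220, II=260, III=300, IV=80, V=200
Best worst-case = 300 → III.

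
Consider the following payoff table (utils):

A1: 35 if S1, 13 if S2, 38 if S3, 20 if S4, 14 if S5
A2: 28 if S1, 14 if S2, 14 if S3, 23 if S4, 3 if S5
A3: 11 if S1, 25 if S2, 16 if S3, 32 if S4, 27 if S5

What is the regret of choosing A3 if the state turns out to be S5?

Best payoff under S5 is 27.
Regret = 27 − 27 = 0.

0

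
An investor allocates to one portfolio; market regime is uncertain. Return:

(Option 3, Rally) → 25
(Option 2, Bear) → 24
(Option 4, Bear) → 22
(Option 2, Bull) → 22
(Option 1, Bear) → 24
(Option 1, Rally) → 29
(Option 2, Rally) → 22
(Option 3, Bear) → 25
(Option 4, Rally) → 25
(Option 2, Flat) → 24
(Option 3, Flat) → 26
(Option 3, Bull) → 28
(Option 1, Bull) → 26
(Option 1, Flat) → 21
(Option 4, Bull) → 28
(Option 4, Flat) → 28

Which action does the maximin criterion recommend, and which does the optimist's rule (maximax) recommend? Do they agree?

Row minima: Option 1=21, Option 2=22, Option 3=25, Option 4=22
Best worst-case = 25 → Option 3.
Row maxima: Option 1=29, Option 2=24, Option 3=28, Option 4=28
Best best-case = 29 → Option 1.

maximin → Option 3; maximax → Option 1 (disagree)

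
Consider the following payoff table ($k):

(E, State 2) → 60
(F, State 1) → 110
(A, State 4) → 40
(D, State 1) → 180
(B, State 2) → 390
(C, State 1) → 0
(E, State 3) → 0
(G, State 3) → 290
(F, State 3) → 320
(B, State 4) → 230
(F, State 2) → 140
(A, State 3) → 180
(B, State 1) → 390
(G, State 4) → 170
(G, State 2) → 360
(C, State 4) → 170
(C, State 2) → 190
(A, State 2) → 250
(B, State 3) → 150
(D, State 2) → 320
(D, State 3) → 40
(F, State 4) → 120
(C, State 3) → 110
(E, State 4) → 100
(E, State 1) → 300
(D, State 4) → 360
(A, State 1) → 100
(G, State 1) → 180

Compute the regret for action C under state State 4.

190

Best payoff under State 4 is 360.
Regret = 360 − 170 = 190.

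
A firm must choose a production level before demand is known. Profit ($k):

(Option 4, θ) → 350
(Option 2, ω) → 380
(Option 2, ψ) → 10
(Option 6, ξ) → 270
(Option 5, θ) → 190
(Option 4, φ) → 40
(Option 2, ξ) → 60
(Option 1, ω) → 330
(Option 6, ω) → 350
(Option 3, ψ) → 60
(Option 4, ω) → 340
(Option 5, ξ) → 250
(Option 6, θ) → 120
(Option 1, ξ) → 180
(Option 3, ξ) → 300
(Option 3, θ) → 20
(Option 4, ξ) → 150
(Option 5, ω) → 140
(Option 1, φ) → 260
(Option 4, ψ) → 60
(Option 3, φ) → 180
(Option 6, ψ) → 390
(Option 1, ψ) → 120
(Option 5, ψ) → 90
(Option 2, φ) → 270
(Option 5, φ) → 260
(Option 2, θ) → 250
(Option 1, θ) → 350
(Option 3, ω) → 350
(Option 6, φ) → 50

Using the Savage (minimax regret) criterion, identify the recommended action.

Column bests: θ=350, φ=270, ψ=390, ω=380, ξ=300.
Option 1 regrets: 0, 10, 270, 50, 120 → max 270
Option 2 regrets: 100, 0, 380, 0, 240 → max 380
Option 3 regrets: 330, 90, 330, 30, 0 → max 330
Option 4 regrets: 0, 230, 330, 40, 150 → max 330
Option 5 regrets: 160, 10, 300, 240, 50 → max 300
Option 6 regrets: 230, 220, 0, 30, 30 → max 230
Smallest max regret = 230 → Option 6.

Option 6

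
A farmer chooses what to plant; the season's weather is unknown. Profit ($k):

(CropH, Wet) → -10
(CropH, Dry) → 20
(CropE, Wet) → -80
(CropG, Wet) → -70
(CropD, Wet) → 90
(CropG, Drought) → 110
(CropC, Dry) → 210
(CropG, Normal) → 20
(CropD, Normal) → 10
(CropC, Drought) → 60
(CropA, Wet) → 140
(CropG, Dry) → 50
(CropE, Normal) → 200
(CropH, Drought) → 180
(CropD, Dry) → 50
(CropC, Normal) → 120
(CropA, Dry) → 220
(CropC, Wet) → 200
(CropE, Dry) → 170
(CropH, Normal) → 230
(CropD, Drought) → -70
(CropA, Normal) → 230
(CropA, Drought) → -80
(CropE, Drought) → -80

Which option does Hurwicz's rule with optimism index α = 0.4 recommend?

CropH: 0.4·230 + 0.6·(-10) = 86
CropE: 0.4·200 + 0.6·(-80) = 32
CropG: 0.4·110 + 0.6·(-70) = 2
CropD: 0.4·90 + 0.6·(-70) = -6
CropA: 0.4·230 + 0.6·(-80) = 44
CropC: 0.4·210 + 0.6·60 = 120
Highest Hurwicz score = 120 → CropC.

CropC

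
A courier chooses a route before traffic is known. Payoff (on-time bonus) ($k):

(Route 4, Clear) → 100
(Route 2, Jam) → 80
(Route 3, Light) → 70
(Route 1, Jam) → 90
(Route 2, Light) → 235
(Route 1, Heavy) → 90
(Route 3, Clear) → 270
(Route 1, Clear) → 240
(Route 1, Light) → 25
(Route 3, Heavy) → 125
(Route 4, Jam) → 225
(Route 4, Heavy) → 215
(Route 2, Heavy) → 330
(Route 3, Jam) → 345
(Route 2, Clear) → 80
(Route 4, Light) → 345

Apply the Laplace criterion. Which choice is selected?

Route 4

Row averages: Route 1=111.25, Route 2=181.25, Route 3=202.5, Route 4=221.25
Highest average = 221.25 → Route 4.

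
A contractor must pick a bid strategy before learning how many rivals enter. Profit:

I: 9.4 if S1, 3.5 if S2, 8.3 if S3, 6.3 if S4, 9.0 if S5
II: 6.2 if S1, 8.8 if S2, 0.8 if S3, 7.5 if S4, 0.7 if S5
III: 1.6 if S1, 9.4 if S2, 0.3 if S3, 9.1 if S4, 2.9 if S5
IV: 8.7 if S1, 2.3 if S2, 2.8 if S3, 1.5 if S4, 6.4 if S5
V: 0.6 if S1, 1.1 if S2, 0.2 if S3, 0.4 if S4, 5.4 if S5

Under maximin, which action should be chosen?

Row minima: I=3.5, II=0.7, III=0.3, IV=1.5, V=0.2
Best worst-case = 3.5 → I.

I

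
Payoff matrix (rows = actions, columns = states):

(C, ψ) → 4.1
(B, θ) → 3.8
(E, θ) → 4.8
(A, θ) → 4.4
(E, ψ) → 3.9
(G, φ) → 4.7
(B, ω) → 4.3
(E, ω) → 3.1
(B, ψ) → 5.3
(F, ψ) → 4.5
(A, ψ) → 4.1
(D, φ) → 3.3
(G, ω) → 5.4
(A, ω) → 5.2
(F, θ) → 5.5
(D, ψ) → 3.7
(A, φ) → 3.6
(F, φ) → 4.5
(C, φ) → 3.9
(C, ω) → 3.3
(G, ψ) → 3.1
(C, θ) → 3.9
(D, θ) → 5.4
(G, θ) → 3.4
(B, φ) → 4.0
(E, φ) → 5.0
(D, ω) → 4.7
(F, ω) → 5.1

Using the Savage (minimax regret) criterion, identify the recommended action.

F

Column bests: θ=5.5, φ=5.0, ψ=5.3, ω=5.4.
A regrets: 1.1, 1.4, 1.2, 0.2 → max 1.4
B regrets: 1.7, 1.0, 0.0, 1.1 → max 1.7
C regrets: 1.6, 1.1, 1.2, 2.1 → max 2.1
D regrets: 0.1, 1.7, 1.6, 0.7 → max 1.7
E regrets: 0.7, 0.0, 1.4, 2.3 → max 2.3
F regrets: 0.0, 0.5, 0.8, 0.3 → max 0.8
G regrets: 2.1, 0.3, 2.2, 0.0 → max 2.2
Smallest max regret = 0.8 → F.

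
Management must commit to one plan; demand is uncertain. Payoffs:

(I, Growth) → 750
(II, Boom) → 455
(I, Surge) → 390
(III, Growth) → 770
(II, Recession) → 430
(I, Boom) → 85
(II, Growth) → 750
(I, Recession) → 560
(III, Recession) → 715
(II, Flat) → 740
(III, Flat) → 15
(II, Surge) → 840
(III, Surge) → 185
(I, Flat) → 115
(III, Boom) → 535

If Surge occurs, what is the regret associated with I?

Best payoff under Surge is 840.
Regret = 840 − 390 = 450.

450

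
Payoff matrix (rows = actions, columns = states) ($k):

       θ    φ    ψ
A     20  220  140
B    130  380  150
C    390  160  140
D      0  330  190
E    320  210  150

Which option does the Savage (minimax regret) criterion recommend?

E

Column bests: θ=390, φ=380, ψ=190.
A regrets: 370, 160, 50 → max 370
B regrets: 260, 0, 40 → max 260
C regrets: 0, 220, 50 → max 220
D regrets: 390, 50, 0 → max 390
E regrets: 70, 170, 40 → max 170
Smallest max regret = 170 → E.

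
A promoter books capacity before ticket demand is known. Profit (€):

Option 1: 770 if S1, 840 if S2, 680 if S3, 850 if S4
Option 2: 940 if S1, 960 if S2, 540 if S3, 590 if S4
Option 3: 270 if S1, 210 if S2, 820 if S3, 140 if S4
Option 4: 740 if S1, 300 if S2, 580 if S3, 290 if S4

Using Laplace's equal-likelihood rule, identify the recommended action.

Option 1

Row averages: Option 1=785, Option 2=757.5, Option 3=360, Option 4=477.5
Highest average = 785 → Option 1.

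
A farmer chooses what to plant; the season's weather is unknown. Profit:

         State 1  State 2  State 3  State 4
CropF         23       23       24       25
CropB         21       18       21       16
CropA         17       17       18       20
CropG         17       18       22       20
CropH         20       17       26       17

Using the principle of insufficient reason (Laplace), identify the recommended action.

Row averages: CropF=23.75, CropB=19, CropA=18, CropG=19.25, CropH=20
Highest average = 23.75 → CropF.

CropF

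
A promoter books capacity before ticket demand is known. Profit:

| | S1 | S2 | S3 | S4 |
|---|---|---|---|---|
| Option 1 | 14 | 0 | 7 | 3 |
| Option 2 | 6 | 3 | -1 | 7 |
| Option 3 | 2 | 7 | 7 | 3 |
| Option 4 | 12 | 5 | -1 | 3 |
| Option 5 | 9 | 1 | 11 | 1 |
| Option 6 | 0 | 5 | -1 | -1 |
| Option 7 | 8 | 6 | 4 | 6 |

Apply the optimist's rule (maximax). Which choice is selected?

Row maxima: Option 1=14, Option 2=7, Option 3=7, Option 4=12, Option 5=11, Option 6=5, Option 7=8
Best best-case = 14 → Option 1.

Option 1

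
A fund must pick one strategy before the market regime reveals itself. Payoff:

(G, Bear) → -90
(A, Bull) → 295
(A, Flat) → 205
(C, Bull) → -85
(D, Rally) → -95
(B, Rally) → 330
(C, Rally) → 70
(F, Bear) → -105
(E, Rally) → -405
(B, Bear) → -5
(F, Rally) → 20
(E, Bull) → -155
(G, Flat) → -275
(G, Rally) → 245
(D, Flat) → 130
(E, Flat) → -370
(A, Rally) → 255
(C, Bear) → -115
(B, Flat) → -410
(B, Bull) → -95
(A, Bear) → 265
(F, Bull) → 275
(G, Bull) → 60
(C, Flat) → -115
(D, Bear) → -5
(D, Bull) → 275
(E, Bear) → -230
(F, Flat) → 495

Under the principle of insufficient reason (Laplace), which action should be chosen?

Row averages: A=255, B=-45, C=-61.25, D=76.25, E=-290, F=171.25, G=-15
Highest average = 255 → A.

A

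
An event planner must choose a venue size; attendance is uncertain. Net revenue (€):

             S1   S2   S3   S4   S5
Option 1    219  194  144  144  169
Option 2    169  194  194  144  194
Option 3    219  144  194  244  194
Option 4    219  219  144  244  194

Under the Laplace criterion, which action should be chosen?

Option 4

Row averages: Option 1=174, Option 2=179, Option 3=199, Option 4=204
Highest average = 204 → Option 4.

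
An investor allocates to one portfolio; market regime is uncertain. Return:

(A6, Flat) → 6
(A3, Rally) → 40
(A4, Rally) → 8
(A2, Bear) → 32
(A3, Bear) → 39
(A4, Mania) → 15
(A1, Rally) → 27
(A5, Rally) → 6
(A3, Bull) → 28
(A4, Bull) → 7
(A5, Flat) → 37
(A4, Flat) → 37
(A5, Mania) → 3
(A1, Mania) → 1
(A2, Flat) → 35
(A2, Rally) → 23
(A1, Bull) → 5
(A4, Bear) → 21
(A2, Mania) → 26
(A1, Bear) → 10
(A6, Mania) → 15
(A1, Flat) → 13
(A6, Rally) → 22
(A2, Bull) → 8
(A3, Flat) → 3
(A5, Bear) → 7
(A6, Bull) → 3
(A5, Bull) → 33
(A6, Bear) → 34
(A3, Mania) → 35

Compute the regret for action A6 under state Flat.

31

Best payoff under Flat is 37.
Regret = 37 − 6 = 31.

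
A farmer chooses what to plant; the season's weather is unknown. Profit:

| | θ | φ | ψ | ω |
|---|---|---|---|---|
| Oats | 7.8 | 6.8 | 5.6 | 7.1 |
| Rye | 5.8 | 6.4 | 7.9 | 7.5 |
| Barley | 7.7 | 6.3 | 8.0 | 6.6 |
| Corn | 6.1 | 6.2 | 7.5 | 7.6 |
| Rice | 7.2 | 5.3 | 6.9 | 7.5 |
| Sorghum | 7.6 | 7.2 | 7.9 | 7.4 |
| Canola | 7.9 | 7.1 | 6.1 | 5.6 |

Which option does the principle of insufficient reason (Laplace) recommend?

Row averages: Oats=6.825, Rye=6.9, Barley=7.15, Corn=6.85, Rice=6.725, Sorghum=7.525, Canola=6.675
Highest average = 7.525 → Sorghum.

Sorghum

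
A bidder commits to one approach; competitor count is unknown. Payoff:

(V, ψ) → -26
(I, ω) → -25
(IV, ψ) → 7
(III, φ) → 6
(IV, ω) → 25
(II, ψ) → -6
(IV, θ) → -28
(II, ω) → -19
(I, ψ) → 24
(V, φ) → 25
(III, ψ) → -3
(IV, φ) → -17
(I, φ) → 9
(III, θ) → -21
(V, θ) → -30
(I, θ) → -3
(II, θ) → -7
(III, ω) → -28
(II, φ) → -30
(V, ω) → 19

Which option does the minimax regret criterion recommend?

Column bests: θ=-3, φ=25, ψ=24, ω=25.
I regrets: 0, 16, 0, 50 → max 50
II regrets: 4, 55, 30, 44 → max 55
III regrets: 18, 19, 27, 53 → max 53
IV regrets: 25, 42, 17, 0 → max 42
V regrets: 27, 0, 50, 6 → max 50
Smallest max regret = 42 → IV.

IV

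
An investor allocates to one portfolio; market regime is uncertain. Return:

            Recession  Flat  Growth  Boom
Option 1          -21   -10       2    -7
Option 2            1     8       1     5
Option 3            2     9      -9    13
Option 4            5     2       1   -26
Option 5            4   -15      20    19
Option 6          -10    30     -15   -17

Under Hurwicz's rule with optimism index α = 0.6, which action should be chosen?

Option 1: 0.6·2 + 0.4·(-21) = -7.2
Option 2: 0.6·8 + 0.4·1 = 5.2
Option 3: 0.6·13 + 0.4·(-9) = 4.2
Option 4: 0.6·5 + 0.4·(-26) = -7.4
Option 5: 0.6·20 + 0.4·(-15) = 6
Option 6: 0.6·30 + 0.4·(-17) = 11.2
Highest Hurwicz score = 11.2 → Option 6.

Option 6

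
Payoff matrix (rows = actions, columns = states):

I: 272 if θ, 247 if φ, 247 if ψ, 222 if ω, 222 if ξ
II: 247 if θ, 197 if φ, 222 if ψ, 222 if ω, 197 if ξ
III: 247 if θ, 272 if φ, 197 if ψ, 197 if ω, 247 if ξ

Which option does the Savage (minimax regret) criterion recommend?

I

Column bests: θ=272, φ=272, ψ=247, ω=222, ξ=247.
I regrets: 0, 25, 0, 0, 25 → max 25
II regrets: 25, 75, 25, 0, 50 → max 75
III regrets: 25, 0, 50, 25, 0 → max 50
Smallest max regret = 25 → I.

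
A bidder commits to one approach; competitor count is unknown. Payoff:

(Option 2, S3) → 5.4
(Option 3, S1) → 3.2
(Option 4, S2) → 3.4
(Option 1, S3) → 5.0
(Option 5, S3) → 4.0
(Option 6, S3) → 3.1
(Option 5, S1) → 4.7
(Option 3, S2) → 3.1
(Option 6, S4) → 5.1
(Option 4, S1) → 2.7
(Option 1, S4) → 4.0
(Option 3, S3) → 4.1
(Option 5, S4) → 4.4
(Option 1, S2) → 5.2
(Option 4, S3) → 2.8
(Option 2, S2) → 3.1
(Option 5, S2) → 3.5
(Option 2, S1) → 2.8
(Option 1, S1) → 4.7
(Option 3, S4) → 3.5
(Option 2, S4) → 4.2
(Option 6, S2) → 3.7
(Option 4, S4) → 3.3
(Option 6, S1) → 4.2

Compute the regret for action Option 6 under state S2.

1.5

Best payoff under S2 is 5.2.
Regret = 5.2 − 3.7 = 1.5.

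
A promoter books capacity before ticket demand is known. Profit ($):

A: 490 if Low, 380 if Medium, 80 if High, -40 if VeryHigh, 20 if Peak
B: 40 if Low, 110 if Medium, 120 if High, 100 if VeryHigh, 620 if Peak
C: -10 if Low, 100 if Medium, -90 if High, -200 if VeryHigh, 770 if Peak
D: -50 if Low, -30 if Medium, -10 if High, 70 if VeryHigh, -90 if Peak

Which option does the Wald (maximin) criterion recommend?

B

Row minima: A=-40, B=40, C=-200, D=-90
Best worst-case = 40 → B.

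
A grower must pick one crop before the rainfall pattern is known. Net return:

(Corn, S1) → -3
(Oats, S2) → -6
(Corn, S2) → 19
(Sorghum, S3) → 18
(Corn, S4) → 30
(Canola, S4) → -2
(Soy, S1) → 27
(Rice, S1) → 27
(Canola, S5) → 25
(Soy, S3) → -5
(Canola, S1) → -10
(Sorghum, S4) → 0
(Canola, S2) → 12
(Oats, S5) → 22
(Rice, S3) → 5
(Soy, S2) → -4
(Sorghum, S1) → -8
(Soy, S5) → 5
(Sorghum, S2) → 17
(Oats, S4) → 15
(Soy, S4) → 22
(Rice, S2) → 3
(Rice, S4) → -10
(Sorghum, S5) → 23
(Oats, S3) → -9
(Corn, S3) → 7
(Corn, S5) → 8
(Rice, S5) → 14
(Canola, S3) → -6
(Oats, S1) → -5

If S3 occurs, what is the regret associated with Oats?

Best payoff under S3 is 18.
Regret = 18 − (-9) = 27.

27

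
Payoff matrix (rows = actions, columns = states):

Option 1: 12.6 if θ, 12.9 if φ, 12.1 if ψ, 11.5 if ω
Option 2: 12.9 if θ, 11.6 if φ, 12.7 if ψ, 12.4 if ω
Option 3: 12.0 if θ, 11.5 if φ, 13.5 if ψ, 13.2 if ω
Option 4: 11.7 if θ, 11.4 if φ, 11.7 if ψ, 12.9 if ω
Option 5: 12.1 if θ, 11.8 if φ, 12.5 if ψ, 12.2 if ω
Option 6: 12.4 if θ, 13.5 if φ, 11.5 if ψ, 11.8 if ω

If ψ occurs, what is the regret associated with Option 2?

0.8

Best payoff under ψ is 13.5.
Regret = 13.5 − 12.7 = 0.8.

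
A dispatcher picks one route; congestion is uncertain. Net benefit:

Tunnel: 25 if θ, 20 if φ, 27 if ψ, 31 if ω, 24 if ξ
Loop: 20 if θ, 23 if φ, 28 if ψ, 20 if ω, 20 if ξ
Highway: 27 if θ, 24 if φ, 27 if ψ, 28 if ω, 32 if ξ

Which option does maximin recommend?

Highway

Row minima: Tunnel=20, Loop=20, Highway=24
Best worst-case = 24 → Highway.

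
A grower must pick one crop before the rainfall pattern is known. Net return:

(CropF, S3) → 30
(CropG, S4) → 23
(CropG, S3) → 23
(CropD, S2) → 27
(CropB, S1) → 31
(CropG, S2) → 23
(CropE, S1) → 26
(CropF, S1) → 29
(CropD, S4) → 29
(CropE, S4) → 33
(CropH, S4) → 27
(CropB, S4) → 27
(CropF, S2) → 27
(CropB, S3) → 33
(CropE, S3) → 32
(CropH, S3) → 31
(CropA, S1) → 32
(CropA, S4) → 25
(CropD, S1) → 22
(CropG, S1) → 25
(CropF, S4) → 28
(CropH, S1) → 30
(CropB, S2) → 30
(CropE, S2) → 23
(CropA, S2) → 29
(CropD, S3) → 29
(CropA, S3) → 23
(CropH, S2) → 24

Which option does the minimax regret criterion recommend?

CropF

Column bests: S1=32, S2=30, S3=33, S4=33.
CropF regrets: 3, 3, 3, 5 → max 5
CropG regrets: 7, 7, 10, 10 → max 10
CropD regrets: 10, 3, 4, 4 → max 10
CropH regrets: 2, 6, 2, 6 → max 6
CropB regrets: 1, 0, 0, 6 → max 6
CropE regrets: 6, 7, 1, 0 → max 7
CropA regrets: 0, 1, 10, 8 → max 10
Smallest max regret = 5 → CropF.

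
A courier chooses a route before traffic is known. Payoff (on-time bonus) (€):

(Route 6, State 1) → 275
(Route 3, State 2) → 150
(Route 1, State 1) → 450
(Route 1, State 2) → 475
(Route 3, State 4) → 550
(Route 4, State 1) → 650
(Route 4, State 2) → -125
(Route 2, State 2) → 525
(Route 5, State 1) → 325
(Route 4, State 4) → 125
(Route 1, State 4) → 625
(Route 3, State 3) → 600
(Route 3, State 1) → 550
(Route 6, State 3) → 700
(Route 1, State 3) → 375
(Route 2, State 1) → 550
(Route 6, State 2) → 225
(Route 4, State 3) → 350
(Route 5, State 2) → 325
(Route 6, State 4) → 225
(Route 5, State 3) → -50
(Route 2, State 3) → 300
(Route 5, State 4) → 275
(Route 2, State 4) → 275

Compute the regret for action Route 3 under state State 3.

Best payoff under State 3 is 700.
Regret = 700 − 600 = 100.

100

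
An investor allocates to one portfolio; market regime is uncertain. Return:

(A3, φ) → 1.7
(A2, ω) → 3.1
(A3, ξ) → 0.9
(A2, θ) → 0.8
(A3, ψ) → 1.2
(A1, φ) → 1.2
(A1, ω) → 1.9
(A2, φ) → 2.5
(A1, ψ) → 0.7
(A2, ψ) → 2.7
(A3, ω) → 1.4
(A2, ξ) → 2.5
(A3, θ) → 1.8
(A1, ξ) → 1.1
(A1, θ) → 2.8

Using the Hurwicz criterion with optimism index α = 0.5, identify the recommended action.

A1: 0.5·2.8 + 0.5·0.7 = 1.75
A2: 0.5·3.1 + 0.5·0.8 = 1.95
A3: 0.5·1.8 + 0.5·0.9 = 1.35
Highest Hurwicz score = 1.95 → A2.

A2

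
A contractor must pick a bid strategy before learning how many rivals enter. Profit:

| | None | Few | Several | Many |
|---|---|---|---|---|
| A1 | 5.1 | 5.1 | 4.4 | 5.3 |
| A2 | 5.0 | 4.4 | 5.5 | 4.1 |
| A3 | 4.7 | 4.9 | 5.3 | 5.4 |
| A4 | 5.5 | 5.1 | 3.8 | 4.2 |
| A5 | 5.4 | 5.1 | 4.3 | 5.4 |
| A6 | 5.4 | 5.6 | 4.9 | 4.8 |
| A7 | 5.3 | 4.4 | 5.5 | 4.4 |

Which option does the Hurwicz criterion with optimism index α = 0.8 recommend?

A1: 0.8·5.3 + 0.2·4.4 = 5.12
A2: 0.8·5.5 + 0.2·4.1 = 5.22
A3: 0.8·5.4 + 0.2·4.7 = 5.26
A4: 0.8·5.5 + 0.2·3.8 = 5.16
A5: 0.8·5.4 + 0.2·4.3 = 5.18
A6: 0.8·5.6 + 0.2·4.8 = 5.44
A7: 0.8·5.5 + 0.2·4.4 = 5.28
Highest Hurwicz score = 5.44 → A6.

A6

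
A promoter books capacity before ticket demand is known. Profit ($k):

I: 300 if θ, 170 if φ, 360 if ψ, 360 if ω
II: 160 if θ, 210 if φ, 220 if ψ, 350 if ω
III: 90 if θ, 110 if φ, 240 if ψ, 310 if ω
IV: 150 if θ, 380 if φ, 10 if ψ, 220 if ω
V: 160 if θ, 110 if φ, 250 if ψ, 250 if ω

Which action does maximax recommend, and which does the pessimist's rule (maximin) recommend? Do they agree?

maximax → IV; maximin → I (disagree)

Row maxima: I=360, II=350, III=310, IV=380, V=250
Best best-case = 380 → IV.
Row minima: I=170, II=160, III=90, IV=10, V=110
Best worst-case = 170 → I.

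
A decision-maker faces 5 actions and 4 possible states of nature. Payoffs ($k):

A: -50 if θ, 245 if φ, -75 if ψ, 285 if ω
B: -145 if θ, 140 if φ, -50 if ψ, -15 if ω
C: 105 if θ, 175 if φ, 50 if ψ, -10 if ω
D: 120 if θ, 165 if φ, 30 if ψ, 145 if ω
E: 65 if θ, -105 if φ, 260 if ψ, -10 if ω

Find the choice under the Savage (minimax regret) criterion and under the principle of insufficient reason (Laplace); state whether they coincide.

Column bests: θ=120, φ=245, ψ=260, ω=285.
A regrets: 170, 0, 335, 0 → max 335
B regrets: 265, 105, 310, 300 → max 310
C regrets: 15, 70, 210, 295 → max 295
D regrets: 0, 80, 230, 140 → max 230
E regrets: 55, 350, 0, 295 → max 350
Smallest max regret = 230 → D.
Row averages: A=101.25, B=-17.5, C=80, D=115, E=52.5
Highest average = 115 → D.

minimax regret → D; laplace → D (agree)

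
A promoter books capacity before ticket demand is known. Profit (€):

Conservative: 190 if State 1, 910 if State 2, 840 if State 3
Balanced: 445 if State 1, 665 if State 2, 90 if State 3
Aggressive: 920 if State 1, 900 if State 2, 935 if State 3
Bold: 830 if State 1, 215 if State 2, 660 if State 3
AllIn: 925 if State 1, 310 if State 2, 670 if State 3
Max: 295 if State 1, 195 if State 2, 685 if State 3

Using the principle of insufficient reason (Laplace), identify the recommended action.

Row averages: Conservative=1940/3, Balanced=400, Aggressive=2755/3, Bold=1705/3, AllIn=635, Max=1175/3
Highest average = 2755/3 → Aggressive.

Aggressive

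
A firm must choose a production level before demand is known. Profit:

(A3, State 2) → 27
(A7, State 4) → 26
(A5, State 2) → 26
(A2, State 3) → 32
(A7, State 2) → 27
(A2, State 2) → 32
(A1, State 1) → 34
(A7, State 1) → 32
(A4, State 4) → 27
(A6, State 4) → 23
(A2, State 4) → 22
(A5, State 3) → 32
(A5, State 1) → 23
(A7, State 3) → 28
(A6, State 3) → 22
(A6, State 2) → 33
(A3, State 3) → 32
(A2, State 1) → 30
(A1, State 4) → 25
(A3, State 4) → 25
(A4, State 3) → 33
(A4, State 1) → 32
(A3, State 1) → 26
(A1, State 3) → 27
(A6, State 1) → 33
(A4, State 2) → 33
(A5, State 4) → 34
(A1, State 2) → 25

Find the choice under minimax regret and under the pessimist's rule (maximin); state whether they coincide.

Column bests: State 1=34, State 2=33, State 3=33, State 4=34.
A1 regrets: 0, 8, 6, 9 → max 9
A2 regrets: 4, 1, 1, 12 → max 12
A3 regrets: 8, 6, 1, 9 → max 9
A4 regrets: 2, 0, 0, 7 → max 7
A5 regrets: 11, 7, 1, 0 → max 11
A6 regrets: 1, 0, 11, 11 → max 11
A7 regrets: 2, 6, 5, 8 → max 8
Smallest max regret = 7 → A4.
Row minima: A1=25, A2=22, A3=25, A4=27, A5=23, A6=22, A7=26
Best worst-case = 27 → A4.

minimax regret → A4; maximin → A4 (agree)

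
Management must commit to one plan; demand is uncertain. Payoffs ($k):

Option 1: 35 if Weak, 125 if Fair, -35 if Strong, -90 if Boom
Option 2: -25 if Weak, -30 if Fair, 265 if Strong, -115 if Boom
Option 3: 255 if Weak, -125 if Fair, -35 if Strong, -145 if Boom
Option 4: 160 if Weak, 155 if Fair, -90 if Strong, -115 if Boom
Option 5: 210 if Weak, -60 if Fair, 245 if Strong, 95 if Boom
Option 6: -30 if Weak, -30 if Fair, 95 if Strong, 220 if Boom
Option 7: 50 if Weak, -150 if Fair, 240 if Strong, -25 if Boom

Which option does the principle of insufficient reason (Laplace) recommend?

Row averages: Option 1=8.75, Option 2=23.75, Option 3=-12.5, Option 4=27.5, Option 5=122.5, Option 6=63.75, Option 7=28.75
Highest average = 122.5 → Option 5.

Option 5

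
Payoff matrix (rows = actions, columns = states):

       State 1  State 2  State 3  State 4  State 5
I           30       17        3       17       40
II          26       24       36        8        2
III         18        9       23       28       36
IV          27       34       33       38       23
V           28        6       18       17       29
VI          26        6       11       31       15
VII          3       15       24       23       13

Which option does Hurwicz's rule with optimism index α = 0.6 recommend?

I: 0.6·40 + 0.4·3 = 25.2
II: 0.6·36 + 0.4·2 = 22.4
III: 0.6·36 + 0.4·9 = 25.2
IV: 0.6·38 + 0.4·23 = 32
V: 0.6·29 + 0.4·6 = 19.8
VI: 0.6·31 + 0.4·6 = 21
VII: 0.6·24 + 0.4·3 = 15.6
Highest Hurwicz score = 32 → IV.

IV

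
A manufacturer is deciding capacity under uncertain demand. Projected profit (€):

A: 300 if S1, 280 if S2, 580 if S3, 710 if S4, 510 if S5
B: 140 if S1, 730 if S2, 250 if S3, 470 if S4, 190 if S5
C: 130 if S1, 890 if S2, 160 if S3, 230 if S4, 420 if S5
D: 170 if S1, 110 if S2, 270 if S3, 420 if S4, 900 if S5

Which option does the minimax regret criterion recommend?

Column bests: S1=300, S2=890, S3=580, S4=710, S5=900.
A regrets: 0, 610, 0, 0, 390 → max 610
B regrets: 160, 160, 330, 240, 710 → max 710
C regrets: 170, 0, 420, 480, 480 → max 480
D regrets: 130, 780, 310, 290, 0 → max 780
Smallest max regret = 480 → C.

C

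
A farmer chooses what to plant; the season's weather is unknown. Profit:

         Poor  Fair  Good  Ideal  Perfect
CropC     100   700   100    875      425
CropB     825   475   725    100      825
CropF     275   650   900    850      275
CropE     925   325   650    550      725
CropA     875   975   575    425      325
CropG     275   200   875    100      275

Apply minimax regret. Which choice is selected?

CropA

Column bests: Poor=925, Fair=975, Good=900, Ideal=875, Perfect=825.
CropC regrets: 825, 275, 800, 0, 400 → max 825
CropB regrets: 100, 500, 175, 775, 0 → max 775
CropF regrets: 650, 325, 0, 25, 550 → max 650
CropE regrets: 0, 650, 250, 325, 100 → max 650
CropA regrets: 50, 0, 325, 450, 500 → max 500
CropG regrets: 650, 775, 25, 775, 550 → max 775
Smallest max regret = 500 → CropA.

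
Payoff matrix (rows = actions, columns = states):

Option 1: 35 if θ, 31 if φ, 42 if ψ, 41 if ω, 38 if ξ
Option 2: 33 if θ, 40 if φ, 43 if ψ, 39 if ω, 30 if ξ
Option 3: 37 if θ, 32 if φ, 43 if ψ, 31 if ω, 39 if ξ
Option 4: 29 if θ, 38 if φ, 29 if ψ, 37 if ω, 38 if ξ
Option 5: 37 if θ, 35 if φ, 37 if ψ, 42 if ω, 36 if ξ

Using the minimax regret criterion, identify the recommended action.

Option 5

Column bests: θ=37, φ=40, ψ=43, ω=42, ξ=39.
Option 1 regrets: 2, 9, 1, 1, 1 → max 9
Option 2 regrets: 4, 0, 0, 3, 9 → max 9
Option 3 regrets: 0, 8, 0, 11, 0 → max 11
Option 4 regrets: 8, 2, 14, 5, 1 → max 14
Option 5 regrets: 0, 5, 6, 0, 3 → max 6
Smallest max regret = 6 → Option 5.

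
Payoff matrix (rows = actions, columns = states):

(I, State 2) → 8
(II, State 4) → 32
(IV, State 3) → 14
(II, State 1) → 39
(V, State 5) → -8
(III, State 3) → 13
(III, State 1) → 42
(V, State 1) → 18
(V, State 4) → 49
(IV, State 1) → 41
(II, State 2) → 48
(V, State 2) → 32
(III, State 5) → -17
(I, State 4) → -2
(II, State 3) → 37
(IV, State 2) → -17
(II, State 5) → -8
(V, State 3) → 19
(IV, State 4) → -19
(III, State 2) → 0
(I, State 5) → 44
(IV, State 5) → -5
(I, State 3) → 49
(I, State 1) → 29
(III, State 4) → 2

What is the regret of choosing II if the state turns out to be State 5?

52

Best payoff under State 5 is 44.
Regret = 44 − (-8) = 52.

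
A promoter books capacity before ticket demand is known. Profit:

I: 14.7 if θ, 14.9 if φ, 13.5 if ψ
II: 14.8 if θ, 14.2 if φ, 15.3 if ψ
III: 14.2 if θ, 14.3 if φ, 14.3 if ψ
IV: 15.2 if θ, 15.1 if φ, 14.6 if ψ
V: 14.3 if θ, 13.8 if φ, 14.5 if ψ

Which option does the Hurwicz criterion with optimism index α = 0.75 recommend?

IV

I: 0.75·14.9 + 0.25·13.5 = 14.55
II: 0.75·15.3 + 0.25·14.2 = 15.025
III: 0.75·14.3 + 0.25·14.2 = 14.275
IV: 0.75·15.2 + 0.25·14.6 = 15.05
V: 0.75·14.5 + 0.25·13.8 = 14.325
Highest Hurwicz score = 15.05 → IV.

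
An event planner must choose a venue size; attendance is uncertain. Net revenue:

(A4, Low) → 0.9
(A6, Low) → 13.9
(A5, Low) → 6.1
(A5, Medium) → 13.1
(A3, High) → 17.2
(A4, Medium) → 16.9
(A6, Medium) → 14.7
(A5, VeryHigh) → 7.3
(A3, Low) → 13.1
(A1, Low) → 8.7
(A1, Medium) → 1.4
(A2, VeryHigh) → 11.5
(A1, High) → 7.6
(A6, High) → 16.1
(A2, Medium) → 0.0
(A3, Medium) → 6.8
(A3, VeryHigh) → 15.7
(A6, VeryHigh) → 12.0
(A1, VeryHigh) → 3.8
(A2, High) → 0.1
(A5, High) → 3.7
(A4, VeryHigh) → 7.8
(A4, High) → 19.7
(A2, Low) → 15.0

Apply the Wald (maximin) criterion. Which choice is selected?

A6

Row minima: A1=1.4, A2=0.0, A3=6.8, A4=0.9, A5=3.7, A6=12.0
Best worst-case = 12.0 → A6.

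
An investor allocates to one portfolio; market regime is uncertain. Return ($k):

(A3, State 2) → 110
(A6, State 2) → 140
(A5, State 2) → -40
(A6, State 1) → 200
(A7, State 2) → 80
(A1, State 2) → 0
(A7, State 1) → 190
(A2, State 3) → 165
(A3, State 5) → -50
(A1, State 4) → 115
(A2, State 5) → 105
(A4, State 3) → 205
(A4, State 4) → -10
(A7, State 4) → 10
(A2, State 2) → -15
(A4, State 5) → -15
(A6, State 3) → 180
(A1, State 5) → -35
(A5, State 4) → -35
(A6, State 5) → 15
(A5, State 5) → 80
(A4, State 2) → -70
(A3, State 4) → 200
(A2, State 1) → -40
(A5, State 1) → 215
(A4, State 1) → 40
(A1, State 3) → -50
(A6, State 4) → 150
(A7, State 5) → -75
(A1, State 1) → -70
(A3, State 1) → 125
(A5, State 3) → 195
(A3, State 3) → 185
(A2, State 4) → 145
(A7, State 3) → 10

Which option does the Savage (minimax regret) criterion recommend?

Column bests: State 1=215, State 2=140, State 3=205, State 4=200, State 5=105.
A1 regrets: 285, 140, 255, 85, 140 → max 285
A2 regrets: 255, 155, 40, 55, 0 → max 255
A3 regrets: 90, 30, 20, 0, 155 → max 155
A4 regrets: 175, 210, 0, 210, 120 → max 210
A5 regrets: 0, 180, 10, 235, 25 → max 235
A6 regrets: 15, 0, 25, 50, 90 → max 90
A7 regrets: 25, 60, 195, 190, 180 → max 195
Smallest max regret = 90 → A6.

A6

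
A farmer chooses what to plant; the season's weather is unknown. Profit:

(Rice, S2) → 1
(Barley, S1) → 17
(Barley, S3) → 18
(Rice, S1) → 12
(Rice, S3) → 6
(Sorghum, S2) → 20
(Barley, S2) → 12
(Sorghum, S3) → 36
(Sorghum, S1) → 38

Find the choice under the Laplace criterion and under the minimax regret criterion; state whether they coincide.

Row averages: Rice=19/3, Sorghum=94/3, Barley=47/3
Highest average = 94/3 → Sorghum.
Column bests: S1=38, S2=20, S3=36.
Rice regrets: 26, 19, 30 → max 30
Sorghum regrets: 0, 0, 0 → max 0
Barley regrets: 21, 8, 18 → max 21
Smallest max regret = 0 → Sorghum.

laplace → Sorghum; minimax regret → Sorghum (agree)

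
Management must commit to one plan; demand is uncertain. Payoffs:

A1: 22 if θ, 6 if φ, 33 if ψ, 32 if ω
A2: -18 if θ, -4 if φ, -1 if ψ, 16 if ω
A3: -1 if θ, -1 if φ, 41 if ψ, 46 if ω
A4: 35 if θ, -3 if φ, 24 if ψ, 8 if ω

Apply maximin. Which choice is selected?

A1

Row minima: A1=6, A2=-18, A3=-1, A4=-3
Best worst-case = 6 → A1.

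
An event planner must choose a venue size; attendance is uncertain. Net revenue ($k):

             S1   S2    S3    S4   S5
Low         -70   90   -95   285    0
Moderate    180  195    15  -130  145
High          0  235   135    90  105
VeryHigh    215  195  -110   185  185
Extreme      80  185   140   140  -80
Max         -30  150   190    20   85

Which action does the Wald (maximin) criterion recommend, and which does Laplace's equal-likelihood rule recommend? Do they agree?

maximin → High; laplace → VeryHigh (disagree)

Row minima: Low=-95, Moderate=-130, High=0, VeryHigh=-110, Extreme=-80, Max=-30
Best worst-case = 0 → High.
Row averages: Low=42, Moderate=81, High=113, VeryHigh=134, Extreme=93, Max=83
Highest average = 134 → VeryHigh.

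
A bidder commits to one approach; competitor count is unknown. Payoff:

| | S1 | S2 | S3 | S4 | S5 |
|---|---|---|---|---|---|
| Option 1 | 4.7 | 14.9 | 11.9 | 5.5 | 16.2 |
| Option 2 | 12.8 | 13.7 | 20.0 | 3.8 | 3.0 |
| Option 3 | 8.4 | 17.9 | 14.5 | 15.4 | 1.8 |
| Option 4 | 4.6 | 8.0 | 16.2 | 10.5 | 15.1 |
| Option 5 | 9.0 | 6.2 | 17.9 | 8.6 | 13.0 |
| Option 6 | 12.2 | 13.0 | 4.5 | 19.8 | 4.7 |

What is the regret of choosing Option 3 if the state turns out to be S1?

Best payoff under S1 is 12.8.
Regret = 12.8 − 8.4 = 4.4.

4.4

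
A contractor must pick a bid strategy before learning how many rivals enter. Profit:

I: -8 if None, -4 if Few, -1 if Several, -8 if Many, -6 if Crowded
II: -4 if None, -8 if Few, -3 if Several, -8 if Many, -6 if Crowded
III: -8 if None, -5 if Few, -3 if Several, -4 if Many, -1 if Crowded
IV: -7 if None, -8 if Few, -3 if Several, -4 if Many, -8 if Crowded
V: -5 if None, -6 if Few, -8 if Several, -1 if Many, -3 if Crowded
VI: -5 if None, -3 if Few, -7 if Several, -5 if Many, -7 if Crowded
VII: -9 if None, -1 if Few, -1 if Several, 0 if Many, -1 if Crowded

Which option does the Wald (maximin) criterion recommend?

VI

Row minima: I=-8, II=-8, III=-8, IV=-8, V=-8, VI=-7, VII=-9
Best worst-case = -7 → VI.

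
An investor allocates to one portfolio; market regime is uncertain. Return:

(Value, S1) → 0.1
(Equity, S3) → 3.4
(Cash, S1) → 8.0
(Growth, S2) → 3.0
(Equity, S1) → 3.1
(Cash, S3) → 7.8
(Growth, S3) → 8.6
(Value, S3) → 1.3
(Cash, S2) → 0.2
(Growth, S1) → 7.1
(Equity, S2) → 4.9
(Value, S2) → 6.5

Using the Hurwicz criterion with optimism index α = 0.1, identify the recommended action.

Equity: 0.1·4.9 + 0.9·3.1 = 3.28
Cash: 0.1·8.0 + 0.9·0.2 = 0.98
Value: 0.1·6.5 + 0.9·0.1 = 0.74
Growth: 0.1·8.6 + 0.9·3.0 = 3.56
Highest Hurwicz score = 3.56 → Growth.

Growth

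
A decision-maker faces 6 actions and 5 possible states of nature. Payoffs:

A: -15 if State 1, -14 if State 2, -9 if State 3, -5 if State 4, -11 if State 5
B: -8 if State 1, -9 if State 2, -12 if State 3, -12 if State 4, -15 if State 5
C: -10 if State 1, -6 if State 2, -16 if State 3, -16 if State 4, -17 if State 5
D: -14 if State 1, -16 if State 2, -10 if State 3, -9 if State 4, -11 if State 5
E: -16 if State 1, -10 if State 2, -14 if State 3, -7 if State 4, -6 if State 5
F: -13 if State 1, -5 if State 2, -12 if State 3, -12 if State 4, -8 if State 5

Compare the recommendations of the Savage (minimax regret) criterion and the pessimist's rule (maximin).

minimax regret → F; maximin → F (agree)

Column bests: State 1=-8, State 2=-5, State 3=-9, State 4=-5, State 5=-6.
A regrets: 7, 9, 0, 0, 5 → max 9
B regrets: 0, 4, 3, 7, 9 → max 9
C regrets: 2, 1, 7, 11, 11 → max 11
D regrets: 6, 11, 1, 4, 5 → max 11
E regrets: 8, 5, 5, 2, 0 → max 8
F regrets: 5, 0, 3, 7, 2 → max 7
Smallest max regret = 7 → F.
Row minima: A=-15, B=-15, C=-17, D=-16, E=-16, F=-13
Best worst-case = -13 → F.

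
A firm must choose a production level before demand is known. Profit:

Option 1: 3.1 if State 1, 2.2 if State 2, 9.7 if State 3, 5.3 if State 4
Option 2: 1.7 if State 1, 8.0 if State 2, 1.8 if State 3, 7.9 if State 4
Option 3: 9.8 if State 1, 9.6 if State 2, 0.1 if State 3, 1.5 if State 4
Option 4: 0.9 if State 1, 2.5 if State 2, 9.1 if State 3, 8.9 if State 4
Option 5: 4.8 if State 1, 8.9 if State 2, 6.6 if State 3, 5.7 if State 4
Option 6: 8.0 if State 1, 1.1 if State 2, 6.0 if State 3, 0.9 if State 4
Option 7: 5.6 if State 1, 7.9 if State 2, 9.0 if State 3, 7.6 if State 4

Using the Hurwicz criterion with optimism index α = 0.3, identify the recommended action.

Option 7

Option 1: 0.3·9.7 + 0.7·2.2 = 4.45
Option 2: 0.3·8.0 + 0.7·1.7 = 3.59
Option 3: 0.3·9.8 + 0.7·0.1 = 3.01
Option 4: 0.3·9.1 + 0.7·0.9 = 3.36
Option 5: 0.3·8.9 + 0.7·4.8 = 6.03
Option 6: 0.3·8.0 + 0.7·0.9 = 3.03
Option 7: 0.3·9.0 + 0.7·5.6 = 6.62
Highest Hurwicz score = 6.62 → Option 7.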